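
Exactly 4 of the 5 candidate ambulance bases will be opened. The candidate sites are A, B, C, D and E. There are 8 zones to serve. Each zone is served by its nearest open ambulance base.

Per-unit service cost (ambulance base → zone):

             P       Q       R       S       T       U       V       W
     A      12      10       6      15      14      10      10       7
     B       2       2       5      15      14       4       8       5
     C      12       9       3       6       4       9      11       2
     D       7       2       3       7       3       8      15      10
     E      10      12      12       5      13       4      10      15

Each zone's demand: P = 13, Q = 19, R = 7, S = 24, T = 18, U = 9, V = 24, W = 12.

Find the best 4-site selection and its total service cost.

Choose B, C, D and E; total service cost 511.

With exactly 4 open, each zone uses its cheapest among the chosen.
{B, C, D, E}: P→B 2·13=26, Q→B 2·19=38, R→C 3·7=21, S→E 5·24=120, T→D 3·18=54, U→B 4·9=36, V→B 8·24=192, W→C 2·12=24. Service cost 511.
{A, B, C, E}: service cost 529
{A, B, C, D}: service cost 535
Among all 5 size-4 choices, {B, C, D, E} is lowest.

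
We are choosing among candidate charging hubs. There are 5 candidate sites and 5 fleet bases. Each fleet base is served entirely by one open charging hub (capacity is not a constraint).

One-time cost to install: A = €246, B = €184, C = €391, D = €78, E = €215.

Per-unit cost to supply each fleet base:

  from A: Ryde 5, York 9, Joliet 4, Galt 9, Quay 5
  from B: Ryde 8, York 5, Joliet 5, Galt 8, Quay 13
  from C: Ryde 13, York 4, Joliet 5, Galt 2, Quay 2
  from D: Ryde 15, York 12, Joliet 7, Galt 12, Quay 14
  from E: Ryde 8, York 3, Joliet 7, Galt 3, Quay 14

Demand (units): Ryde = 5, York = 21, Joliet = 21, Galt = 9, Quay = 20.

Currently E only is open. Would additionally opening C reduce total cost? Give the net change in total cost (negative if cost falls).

Current service cost with {E}: 557.
Adding C: each fleet base re-picks its cheapest; new service cost 266, saving 291.
Extra fixed cost: 391. Net change = 391 − 291 = 100.
(Totals: 772 → 872.)

No — net change +100 (cost rises by 100).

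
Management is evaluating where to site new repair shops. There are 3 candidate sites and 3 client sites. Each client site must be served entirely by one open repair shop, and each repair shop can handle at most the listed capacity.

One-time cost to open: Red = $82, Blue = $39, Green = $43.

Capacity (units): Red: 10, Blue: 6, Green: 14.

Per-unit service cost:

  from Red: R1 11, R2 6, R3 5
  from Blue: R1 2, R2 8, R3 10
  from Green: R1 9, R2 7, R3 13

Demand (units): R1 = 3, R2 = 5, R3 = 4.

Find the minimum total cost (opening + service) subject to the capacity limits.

Minimum total cost: 157

Open {Green}: R1→Green 9·3=27, R2→Green 7·5=35, R3→Green 13·4=52.
Loads: Green carries 12/14. Service 114; fixed 43; total 157.
Next best feasible plan costs 175.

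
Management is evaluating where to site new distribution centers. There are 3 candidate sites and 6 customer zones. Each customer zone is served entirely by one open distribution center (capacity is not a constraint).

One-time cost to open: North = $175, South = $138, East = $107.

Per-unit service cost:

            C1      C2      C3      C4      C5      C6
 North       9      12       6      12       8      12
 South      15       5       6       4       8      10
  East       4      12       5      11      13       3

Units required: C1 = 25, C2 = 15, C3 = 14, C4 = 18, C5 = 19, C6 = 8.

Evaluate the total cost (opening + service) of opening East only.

Total cost: 926

Each customer zone is assigned to its cheapest site among the open ones.
{East}: C1→East 4·25=100, C2→East 12·15=180, C3→East 5·14=70, C4→East 11·18=198, C5→East 13·19=247, C6→East 3·8=24. Service 819; fixed 107; total 926.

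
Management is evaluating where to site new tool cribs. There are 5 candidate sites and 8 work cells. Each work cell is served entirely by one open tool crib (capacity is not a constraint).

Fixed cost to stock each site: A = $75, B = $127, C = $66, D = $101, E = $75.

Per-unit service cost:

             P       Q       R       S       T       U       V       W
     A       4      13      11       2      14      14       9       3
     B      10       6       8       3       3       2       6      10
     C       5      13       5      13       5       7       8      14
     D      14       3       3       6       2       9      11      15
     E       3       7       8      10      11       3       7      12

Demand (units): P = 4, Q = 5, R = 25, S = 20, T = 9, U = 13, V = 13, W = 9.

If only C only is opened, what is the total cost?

Each work cell is assigned to its cheapest site among the open ones.
{C}: P→C 5·4=20, Q→C 13·5=65, R→C 5·25=125, S→C 13·20=260, T→C 5·9=45, U→C 7·13=91, V→C 8·13=104, W→C 14·9=126. Service 836; fixed 66; total 902.

Total cost: 902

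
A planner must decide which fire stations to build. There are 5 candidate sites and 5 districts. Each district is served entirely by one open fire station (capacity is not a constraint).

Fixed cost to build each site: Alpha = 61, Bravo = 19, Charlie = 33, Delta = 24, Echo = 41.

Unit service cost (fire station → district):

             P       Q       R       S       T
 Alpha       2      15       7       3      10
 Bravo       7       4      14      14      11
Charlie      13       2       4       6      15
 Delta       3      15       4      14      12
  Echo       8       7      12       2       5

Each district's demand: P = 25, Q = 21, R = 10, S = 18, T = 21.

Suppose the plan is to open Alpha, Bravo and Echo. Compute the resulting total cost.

Each district is assigned to its cheapest site among the open ones.
{Alpha, Bravo, Echo}: P→Alpha 2·25=50, Q→Bravo 4·21=84, R→Alpha 7·10=70, S→Echo 2·18=36, T→Echo 5·21=105. Service 345; fixed 121; total 466.

Total cost: 466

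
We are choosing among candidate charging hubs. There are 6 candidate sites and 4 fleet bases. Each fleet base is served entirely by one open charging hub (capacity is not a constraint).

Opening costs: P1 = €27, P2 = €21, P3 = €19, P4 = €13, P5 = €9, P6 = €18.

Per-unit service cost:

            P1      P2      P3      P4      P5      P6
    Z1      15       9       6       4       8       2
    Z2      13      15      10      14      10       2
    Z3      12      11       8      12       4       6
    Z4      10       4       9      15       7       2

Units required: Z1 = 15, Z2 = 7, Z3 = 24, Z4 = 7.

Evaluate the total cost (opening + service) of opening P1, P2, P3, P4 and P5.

Total cost: 343

Each fleet base is assigned to its cheapest site among the open ones.
{P1, P2, P3, P4, P5}: Z1→P4 4·15=60, Z2→P3 10·7=70, Z3→P5 4·24=96, Z4→P2 4·7=28. Service 254; fixed 89; total 343.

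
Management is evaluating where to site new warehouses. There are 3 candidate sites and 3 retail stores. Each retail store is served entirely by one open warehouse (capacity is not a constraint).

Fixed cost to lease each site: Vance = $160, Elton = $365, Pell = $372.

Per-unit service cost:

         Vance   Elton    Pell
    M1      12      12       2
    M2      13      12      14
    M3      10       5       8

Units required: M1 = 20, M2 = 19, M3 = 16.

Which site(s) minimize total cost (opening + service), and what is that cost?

Open Pell only; minimum total cost 806.

For any fixed open set, each retail store goes to its cheapest open site; total = fixed + service.
{Pell}: M1→Pell 2·20=40, M2→Pell 14·19=266, M3→Pell 8·16=128. Service 434; fixed 372; total 806.
{Vance}: M1→Vance 12·20=240, M2→Vance 13·19=247, M3→Vance 10·16=160. Service 647; fixed 160; total 807.
{Elton}: service 548 + fixed 365 = 913
{Vance, Elton, Pell}: service 348 + fixed 897 = 1245
No other subset beats 806.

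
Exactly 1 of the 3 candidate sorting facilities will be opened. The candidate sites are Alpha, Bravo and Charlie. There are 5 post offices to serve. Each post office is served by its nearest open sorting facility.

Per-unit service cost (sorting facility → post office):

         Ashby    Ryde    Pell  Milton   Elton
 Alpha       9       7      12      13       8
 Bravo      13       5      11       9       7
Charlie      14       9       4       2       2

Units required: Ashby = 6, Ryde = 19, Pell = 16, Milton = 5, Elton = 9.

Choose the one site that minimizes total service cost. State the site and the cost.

With exactly 1 open, each post office uses its cheapest among the chosen.
{Charlie}: Ashby→Charlie 14·6=84, Ryde→Charlie 9·19=171, Pell→Charlie 4·16=64, Milton→Charlie 2·5=10, Elton→Charlie 2·9=18. Service cost 347.
{Bravo}: service cost 457
{Alpha}: service cost 516
Among all 3 size-1 choices, {Charlie} is lowest.

Choose Charlie only; total service cost 347.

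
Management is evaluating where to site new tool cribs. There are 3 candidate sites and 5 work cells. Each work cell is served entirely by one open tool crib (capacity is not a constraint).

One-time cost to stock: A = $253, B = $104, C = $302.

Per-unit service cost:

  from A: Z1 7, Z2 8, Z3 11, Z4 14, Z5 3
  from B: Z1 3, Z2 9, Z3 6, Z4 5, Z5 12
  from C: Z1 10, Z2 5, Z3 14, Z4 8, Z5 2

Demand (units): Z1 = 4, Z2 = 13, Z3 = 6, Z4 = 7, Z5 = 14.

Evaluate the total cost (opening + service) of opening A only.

Each work cell is assigned to its cheapest site among the open ones.
{A}: Z1→A 7·4=28, Z2→A 8·13=104, Z3→A 11·6=66, Z4→A 14·7=98, Z5→A 3·14=42. Service 338; fixed 253; total 591.

Total cost: 591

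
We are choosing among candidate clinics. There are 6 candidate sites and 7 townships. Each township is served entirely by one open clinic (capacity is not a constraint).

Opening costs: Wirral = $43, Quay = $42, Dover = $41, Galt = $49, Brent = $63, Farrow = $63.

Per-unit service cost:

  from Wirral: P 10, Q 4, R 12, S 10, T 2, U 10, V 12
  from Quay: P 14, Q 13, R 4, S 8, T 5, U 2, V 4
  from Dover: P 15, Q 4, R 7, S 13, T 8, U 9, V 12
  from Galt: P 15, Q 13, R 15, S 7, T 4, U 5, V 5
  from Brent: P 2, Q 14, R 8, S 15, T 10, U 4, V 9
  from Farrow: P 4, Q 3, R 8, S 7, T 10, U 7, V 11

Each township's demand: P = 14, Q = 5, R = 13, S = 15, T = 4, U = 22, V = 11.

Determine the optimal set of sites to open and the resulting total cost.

Open Quay and Farrow; minimum total cost 441.

For any fixed open set, each township goes to its cheapest open site; total = fixed + service.
{Quay, Farrow}: P→Farrow 4·14=56, Q→Farrow 3·5=15, R→Quay 4·13=52, S→Farrow 7·15=105, T→Quay 5·4=20, U→Quay 2·22=44, V→Quay 4·11=44. Service 336; fixed 105; total 441.
{Wirral, Quay, Brent}: service 316 + fixed 148 = 464
{Wirral, Quay, Farrow}: P→Farrow 4·14=56, Q→Farrow 3·5=15, R→Quay 4·13=52, S→Farrow 7·15=105, T→Wirral 2·4=8, U→Quay 2·22=44, V→Quay 4·11=44. Service 324; fixed 148; total 472.
{Wirral, Quay, Dover, Galt, Brent, Farrow}: service 296 + fixed 301 = 597
No other subset beats 441.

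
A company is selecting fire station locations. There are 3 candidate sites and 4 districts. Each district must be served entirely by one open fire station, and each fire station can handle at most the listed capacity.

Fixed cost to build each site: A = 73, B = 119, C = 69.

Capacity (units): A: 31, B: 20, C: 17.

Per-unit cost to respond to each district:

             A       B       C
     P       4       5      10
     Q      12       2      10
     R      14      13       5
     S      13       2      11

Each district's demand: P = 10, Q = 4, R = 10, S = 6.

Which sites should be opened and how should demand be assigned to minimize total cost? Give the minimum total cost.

Open {B, C}: P→B 5·10=50, Q→B 2·4=8, R→C 5·10=50, S→B 2·6=12.
Loads: B carries 20/20, C carries 10/17. Service 120; fixed 188; total 308.
Next best feasible plan costs 340.

Minimum total cost: 308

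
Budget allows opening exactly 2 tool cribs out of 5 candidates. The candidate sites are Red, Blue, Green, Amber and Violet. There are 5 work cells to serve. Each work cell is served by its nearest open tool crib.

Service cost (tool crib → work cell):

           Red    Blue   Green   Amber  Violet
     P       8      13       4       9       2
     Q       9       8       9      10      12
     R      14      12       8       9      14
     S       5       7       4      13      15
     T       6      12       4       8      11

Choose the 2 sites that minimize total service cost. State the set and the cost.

Choose Green and Violet; total service cost 27.

With exactly 2 open, each work cell uses its cheapest among the chosen.
{Green, Violet}: P→Violet 2, Q→Green 9, R→Green 8, S→Green 4, T→Green 4. Service cost 27.
{Blue, Green}: service cost 28
{Red, Green}: service cost 29
Among all 10 size-2 choices, {Green, Violet} is lowest.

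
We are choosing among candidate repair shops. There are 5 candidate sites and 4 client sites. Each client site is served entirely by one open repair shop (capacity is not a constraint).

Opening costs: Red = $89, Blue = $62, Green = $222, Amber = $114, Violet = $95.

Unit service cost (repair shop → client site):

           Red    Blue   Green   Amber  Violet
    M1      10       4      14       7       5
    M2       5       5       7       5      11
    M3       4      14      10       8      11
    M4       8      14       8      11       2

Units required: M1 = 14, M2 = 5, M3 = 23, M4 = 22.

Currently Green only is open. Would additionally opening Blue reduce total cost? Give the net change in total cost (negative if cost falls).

Yes — net change −88 (cost falls by 88).

Current service cost with {Green}: 637.
Adding Blue: each client site re-picks its cheapest; new service cost 487, saving 150.
Extra fixed cost: 62. Net change = 62 − 150 = -88.
(Totals: 859 → 771.)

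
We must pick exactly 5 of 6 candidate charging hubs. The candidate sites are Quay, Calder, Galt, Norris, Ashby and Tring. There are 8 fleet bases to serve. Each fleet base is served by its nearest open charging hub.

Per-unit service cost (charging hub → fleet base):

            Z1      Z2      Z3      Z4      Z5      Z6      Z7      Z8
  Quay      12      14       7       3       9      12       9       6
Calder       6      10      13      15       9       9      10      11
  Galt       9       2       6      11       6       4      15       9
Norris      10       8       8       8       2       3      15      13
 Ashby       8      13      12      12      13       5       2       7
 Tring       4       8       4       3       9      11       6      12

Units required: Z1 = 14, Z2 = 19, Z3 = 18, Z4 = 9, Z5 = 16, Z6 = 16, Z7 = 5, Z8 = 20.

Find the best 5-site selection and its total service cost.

With exactly 5 open, each fleet base uses its cheapest among the chosen.
{Quay, Galt, Norris, Ashby, Tring}: Z1→Tring 4·14=56, Z2→Galt 2·19=38, Z3→Tring 4·18=72, Z4→Quay 3·9=27, Z5→Norris 2·16=32, Z6→Norris 3·16=48, Z7→Ashby 2·5=10, Z8→Quay 6·20=120. Service cost 403.
{Quay, Calder, Galt, Norris, Tring}: service cost 423
{Calder, Galt, Norris, Ashby, Tring}: service cost 423
Among all 6 size-5 choices, {Quay, Galt, Norris, Ashby, Tring} is lowest.

Choose Quay, Galt, Norris, Ashby and Tring; total service cost 403.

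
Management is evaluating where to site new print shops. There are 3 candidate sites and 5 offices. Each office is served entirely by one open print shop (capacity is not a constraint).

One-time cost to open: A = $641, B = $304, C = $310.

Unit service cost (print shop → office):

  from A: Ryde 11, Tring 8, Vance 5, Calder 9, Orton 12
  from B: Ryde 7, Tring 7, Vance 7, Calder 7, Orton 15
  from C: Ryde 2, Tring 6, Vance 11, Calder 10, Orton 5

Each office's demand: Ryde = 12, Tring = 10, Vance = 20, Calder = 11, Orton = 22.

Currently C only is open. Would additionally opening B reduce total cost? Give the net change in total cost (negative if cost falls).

Current service cost with {C}: 524.
Adding B: each office re-picks its cheapest; new service cost 411, saving 113.
Extra fixed cost: 304. Net change = 304 − 113 = 191.
(Totals: 834 → 1025.)

No — net change +191 (cost rises by 191).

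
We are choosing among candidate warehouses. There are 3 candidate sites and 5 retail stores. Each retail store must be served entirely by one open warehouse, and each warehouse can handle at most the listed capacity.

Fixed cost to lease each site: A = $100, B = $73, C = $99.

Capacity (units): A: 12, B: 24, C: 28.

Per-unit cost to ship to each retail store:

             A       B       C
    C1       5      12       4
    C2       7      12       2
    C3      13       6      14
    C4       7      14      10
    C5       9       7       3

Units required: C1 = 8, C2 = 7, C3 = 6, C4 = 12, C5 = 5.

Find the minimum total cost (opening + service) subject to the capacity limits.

Minimum total cost: 409

Open {B, C}: C1→C 4·8=32, C2→C 2·7=14, C3→B 6·6=36, C4→C 10·12=120, C5→B 7·5=35.
Loads: B carries 11/24, C carries 27/28. Service 237; fixed 172; total 409.
Next best feasible plan costs 428.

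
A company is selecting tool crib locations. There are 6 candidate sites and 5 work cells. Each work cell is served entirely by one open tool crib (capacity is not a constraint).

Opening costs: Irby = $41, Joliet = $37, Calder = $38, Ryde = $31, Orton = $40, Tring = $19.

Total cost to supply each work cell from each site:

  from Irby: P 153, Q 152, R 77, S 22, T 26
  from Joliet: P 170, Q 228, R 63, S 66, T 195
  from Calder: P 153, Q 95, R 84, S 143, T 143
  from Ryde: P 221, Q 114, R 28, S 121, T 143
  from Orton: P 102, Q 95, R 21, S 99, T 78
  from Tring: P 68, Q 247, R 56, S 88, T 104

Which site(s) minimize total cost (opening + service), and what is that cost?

For any fixed open set, each work cell goes to its cheapest open site; total = fixed + service.
{Irby, Orton, Tring}: P→Tring 68, Q→Orton 95, R→Orton 21, S→Irby 22, T→Irby 26. Service 232; fixed 100; total 332.
{Irby, Orton}: service 266 + fixed 81 = 347
{Irby, Ryde, Tring}: P→Tring 68, Q→Ryde 114, R→Ryde 28, S→Irby 22, T→Irby 26. Service 258; fixed 91; total 349.
{Irby, Joliet, Calder, Ryde, Orton, Tring}: service 232 + fixed 206 = 438
No other subset beats 332.

Open Irby, Orton and Tring; minimum total cost 332.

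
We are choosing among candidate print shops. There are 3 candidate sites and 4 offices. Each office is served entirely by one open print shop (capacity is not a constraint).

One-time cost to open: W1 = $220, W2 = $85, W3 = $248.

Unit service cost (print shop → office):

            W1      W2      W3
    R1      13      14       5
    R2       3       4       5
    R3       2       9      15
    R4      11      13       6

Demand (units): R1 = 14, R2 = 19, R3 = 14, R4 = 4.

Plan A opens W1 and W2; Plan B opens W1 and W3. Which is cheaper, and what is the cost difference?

Plan A: {W1, W2}: R1→W1 13·14=182, R2→W1 3·19=57, R3→W1 2·14=28, R4→W1 11·4=44. Service 311; fixed 305; total 616.
Plan B: {W1, W3}: R1→W3 5·14=70, R2→W1 3·19=57, R3→W1 2·14=28, R4→W3 6·4=24. Service 179; fixed 468; total 647.
Difference: |616 − 647| = 31.

Plan A is cheaper by 31.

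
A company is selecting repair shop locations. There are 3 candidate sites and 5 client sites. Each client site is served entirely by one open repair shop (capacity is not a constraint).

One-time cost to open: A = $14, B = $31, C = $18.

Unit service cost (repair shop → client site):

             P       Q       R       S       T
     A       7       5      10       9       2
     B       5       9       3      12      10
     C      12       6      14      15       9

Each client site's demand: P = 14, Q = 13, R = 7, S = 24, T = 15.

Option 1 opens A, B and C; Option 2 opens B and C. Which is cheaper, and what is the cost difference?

Option 1: {A, B, C}: P→B 5·14=70, Q→A 5·13=65, R→B 3·7=21, S→A 9·24=216, T→A 2·15=30. Service 402; fixed 63; total 465.
Option 2: {B, C}: P→B 5·14=70, Q→C 6·13=78, R→B 3·7=21, S→B 12·24=288, T→C 9·15=135. Service 592; fixed 49; total 641.
Difference: |465 − 641| = 176.

Option 1 is cheaper by 176.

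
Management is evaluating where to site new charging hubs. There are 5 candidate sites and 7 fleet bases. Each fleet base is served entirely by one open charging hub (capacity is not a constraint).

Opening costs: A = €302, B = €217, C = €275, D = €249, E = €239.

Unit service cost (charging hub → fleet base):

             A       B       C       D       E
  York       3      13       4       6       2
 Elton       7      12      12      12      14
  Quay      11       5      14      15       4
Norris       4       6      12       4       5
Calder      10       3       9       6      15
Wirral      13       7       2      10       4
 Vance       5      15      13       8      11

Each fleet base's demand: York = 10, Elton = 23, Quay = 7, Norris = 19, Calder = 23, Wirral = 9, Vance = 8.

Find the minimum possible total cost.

For any fixed open set, each fleet base goes to its cheapest open site; total = fixed + service.
{A, B}: York→A 3·10=30, Elton→A 7·23=161, Quay→B 5·7=35, Norris→A 4·19=76, Calder→B 3·23=69, Wirral→B 7·9=63, Vance→A 5·8=40. Service 474; fixed 519; total 993.
{B}: York→B 13·10=130, Elton→B 12·23=276, Quay→B 5·7=35, Norris→B 6·19=114, Calder→B 3·23=69, Wirral→B 7·9=63, Vance→B 15·8=120. Service 807; fixed 217; total 1024.
{A}: service 731 + fixed 302 = 1033
{A, B, C, D, E}: service 412 + fixed 1282 = 1694
No other subset beats 993.

Minimum total cost: 993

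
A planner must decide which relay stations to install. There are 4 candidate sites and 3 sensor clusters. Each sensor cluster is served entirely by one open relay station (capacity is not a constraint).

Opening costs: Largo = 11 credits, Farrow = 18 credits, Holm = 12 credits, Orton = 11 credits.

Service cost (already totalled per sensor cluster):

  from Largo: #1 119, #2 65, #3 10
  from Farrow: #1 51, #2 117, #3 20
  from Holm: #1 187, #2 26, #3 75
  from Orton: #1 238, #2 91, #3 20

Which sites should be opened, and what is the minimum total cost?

Open Farrow and Holm; minimum total cost 127.

For any fixed open set, each sensor cluster goes to its cheapest open site; total = fixed + service.
{Farrow, Holm}: #1→Farrow 51, #2→Holm 26, #3→Farrow 20. Service 97; fixed 30; total 127.
{Largo, Farrow, Holm}: #1→Farrow 51, #2→Holm 26, #3→Largo 10. Service 87; fixed 41; total 128.
{Farrow, Holm, Orton}: service 97 + fixed 41 = 138
{Largo, Farrow, Holm, Orton}: service 87 + fixed 52 = 139
(All 15 nonempty subsets were checked; Farrow and Holm is lowest.)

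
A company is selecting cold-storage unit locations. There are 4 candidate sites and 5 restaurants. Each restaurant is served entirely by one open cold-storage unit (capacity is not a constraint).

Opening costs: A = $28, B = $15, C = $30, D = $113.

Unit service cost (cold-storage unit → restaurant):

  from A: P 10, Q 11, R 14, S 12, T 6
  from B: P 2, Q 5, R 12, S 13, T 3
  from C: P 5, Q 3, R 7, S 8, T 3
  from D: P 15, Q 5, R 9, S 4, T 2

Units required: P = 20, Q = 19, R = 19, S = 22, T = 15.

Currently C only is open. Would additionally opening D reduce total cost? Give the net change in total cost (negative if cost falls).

No — net change +10 (cost rises by 10).

Current service cost with {C}: 511.
Adding D: each restaurant re-picks its cheapest; new service cost 408, saving 103.
Extra fixed cost: 113. Net change = 113 − 103 = 10.
(Totals: 541 → 551.)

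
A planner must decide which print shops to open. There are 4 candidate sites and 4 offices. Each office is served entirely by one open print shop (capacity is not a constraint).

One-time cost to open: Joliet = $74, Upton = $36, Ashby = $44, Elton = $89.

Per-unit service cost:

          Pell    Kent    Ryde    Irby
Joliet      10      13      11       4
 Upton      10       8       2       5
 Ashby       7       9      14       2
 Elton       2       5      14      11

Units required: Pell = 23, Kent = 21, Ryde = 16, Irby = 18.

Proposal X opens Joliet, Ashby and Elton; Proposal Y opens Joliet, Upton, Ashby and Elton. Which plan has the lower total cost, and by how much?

Proposal Y is cheaper by 108.

Proposal X: {Joliet, Ashby, Elton}: Pell→Elton 2·23=46, Kent→Elton 5·21=105, Ryde→Joliet 11·16=176, Irby→Ashby 2·18=36. Service 363; fixed 207; total 570.
Proposal Y: {Joliet, Upton, Ashby, Elton}: Pell→Elton 2·23=46, Kent→Elton 5·21=105, Ryde→Upton 2·16=32, Irby→Ashby 2·18=36. Service 219; fixed 243; total 462.
Difference: |570 − 462| = 108.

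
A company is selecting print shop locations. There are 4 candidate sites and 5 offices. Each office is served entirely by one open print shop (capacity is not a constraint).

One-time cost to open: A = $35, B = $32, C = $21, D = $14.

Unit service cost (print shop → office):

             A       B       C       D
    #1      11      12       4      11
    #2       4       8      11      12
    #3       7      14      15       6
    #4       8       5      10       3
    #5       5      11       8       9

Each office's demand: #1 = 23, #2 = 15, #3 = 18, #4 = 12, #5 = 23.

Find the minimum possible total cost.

For any fixed open set, each office goes to its cheapest open site; total = fixed + service.
{A, C, D}: #1→C 4·23=92, #2→A 4·15=60, #3→D 6·18=108, #4→D 3·12=36, #5→A 5·23=115. Service 411; fixed 70; total 481.
{A, B, C, D}: #1→C 4·23=92, #2→A 4·15=60, #3→D 6·18=108, #4→D 3·12=36, #5→A 5·23=115. Service 411; fixed 102; total 513.
{A, B, C}: #1→C 4·23=92, #2→A 4·15=60, #3→A 7·18=126, #4→B 5·12=60, #5→A 5·23=115. Service 453; fixed 88; total 541.
{D}: service 784 + fixed 14 = 798
No other subset beats 481.

Minimum total cost: 481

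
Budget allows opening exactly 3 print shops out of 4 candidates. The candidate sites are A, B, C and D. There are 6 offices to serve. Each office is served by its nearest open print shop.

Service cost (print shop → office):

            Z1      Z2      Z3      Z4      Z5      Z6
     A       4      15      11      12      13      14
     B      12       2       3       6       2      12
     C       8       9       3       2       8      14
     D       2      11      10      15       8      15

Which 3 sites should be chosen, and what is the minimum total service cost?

With exactly 3 open, each office uses its cheapest among the chosen.
{B, C, D}: Z1→D 2, Z2→B 2, Z3→B 3, Z4→C 2, Z5→B 2, Z6→B 12. Service cost 23.
{A, B, C}: service cost 25
{A, B, D}: service cost 27
Among all 4 size-3 choices, {B, C, D} is lowest.

Choose B, C and D; total service cost 23.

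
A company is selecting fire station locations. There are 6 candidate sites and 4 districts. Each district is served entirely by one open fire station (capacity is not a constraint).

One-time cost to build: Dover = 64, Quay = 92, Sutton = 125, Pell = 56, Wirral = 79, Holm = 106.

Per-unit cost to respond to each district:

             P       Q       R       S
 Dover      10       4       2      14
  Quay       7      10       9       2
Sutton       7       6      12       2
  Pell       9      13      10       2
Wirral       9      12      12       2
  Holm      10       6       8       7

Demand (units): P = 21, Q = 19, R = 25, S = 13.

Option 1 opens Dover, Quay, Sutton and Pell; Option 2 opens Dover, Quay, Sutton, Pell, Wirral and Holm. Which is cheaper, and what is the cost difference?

Option 1: {Dover, Quay, Sutton, Pell}: P→Quay 7·21=147, Q→Dover 4·19=76, R→Dover 2·25=50, S→Quay 2·13=26. Service 299; fixed 337; total 636.
Option 2: {Dover, Quay, Sutton, Pell, Wirral, Holm}: P→Quay 7·21=147, Q→Dover 4·19=76, R→Dover 2·25=50, S→Quay 2·13=26. Service 299; fixed 522; total 821.
Difference: |636 − 821| = 185.

Option 1 is cheaper by 185.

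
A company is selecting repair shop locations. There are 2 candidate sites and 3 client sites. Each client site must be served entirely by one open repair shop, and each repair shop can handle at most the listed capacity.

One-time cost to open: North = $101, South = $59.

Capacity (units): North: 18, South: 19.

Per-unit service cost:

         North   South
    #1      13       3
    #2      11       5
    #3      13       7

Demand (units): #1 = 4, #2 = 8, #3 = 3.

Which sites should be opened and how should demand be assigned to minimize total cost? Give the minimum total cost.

Minimum total cost: 132

Open {South}: #1→South 3·4=12, #2→South 5·8=40, #3→South 7·3=21.
Loads: South carries 15/19. Service 73; fixed 59; total 132.
Next best feasible plan costs 233.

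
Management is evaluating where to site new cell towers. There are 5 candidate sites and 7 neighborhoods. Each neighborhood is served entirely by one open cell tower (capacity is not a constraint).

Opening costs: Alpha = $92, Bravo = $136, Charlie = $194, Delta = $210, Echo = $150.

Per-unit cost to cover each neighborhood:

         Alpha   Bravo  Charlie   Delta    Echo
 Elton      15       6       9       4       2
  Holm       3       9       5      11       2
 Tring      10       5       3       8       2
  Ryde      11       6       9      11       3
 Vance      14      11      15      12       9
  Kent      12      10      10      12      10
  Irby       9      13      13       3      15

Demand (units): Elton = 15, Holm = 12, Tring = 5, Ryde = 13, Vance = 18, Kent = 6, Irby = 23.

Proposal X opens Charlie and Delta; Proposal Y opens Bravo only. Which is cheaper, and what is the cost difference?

Proposal X: {Charlie, Delta}: Elton→Delta 4·15=60, Holm→Charlie 5·12=60, Tring→Charlie 3·5=15, Ryde→Charlie 9·13=117, Vance→Delta 12·18=216, Kent→Charlie 10·6=60, Irby→Delta 3·23=69. Service 597; fixed 404; total 1001.
Proposal Y: {Bravo}: Elton→Bravo 6·15=90, Holm→Bravo 9·12=108, Tring→Bravo 5·5=25, Ryde→Bravo 6·13=78, Vance→Bravo 11·18=198, Kent→Bravo 10·6=60, Irby→Bravo 13·23=299. Service 858; fixed 136; total 994.
Difference: |1001 − 994| = 7.

Proposal Y is cheaper by 7.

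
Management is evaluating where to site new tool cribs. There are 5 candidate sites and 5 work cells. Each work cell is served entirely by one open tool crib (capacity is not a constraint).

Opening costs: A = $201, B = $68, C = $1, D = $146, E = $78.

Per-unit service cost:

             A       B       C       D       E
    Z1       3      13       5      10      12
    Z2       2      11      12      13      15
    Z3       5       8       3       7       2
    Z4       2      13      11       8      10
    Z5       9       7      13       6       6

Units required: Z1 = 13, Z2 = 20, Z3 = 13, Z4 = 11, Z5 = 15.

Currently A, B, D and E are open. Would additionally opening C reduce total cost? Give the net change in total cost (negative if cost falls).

Current service cost with {A, B, D, E}: 217.
Adding C: each work cell re-picks its cheapest; new service cost 217, saving 0.
Extra fixed cost: 1. Net change = 1 − 0 = 1.
(Totals: 710 → 711.)

No — net change +1 (cost rises by 1).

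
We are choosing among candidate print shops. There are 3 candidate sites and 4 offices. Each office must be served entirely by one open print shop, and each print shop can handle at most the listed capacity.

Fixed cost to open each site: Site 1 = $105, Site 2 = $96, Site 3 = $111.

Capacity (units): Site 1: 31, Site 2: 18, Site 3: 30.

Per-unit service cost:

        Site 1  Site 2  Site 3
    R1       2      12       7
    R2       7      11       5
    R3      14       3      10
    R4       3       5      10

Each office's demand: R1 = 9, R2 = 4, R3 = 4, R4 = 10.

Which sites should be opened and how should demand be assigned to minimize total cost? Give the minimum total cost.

Open {Site 1}: R1→Site 1 2·9=18, R2→Site 1 7·4=28, R3→Site 1 14·4=56, R4→Site 1 3·10=30.
Loads: Site 1 carries 27/31. Service 132; fixed 105; total 237.
Next best feasible plan costs 289.

Minimum total cost: 237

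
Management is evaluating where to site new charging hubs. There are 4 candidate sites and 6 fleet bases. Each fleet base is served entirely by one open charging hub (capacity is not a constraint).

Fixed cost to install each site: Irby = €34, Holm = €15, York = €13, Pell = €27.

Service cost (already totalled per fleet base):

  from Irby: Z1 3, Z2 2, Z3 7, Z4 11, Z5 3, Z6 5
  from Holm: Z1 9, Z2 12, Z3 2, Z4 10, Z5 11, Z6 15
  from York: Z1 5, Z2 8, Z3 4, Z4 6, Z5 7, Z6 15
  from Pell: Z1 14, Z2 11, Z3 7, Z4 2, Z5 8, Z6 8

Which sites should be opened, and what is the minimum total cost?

For any fixed open set, each fleet base goes to its cheapest open site; total = fixed + service.
{York}: Z1→York 5, Z2→York 8, Z3→York 4, Z4→York 6, Z5→York 7, Z6→York 15. Service 45; fixed 13; total 58.
{Irby}: service 31 + fixed 34 = 65
{Irby, York}: Z1→Irby 3, Z2→Irby 2, Z3→York 4, Z4→York 6, Z5→Irby 3, Z6→Irby 5. Service 23; fixed 47; total 70.
{Irby, Holm, York, Pell}: Z1→Irby 3, Z2→Irby 2, Z3→Holm 2, Z4→Pell 2, Z5→Irby 3, Z6→Irby 5. Service 17; fixed 89; total 106.
No other subset beats 58.

Open York only; minimum total cost 58.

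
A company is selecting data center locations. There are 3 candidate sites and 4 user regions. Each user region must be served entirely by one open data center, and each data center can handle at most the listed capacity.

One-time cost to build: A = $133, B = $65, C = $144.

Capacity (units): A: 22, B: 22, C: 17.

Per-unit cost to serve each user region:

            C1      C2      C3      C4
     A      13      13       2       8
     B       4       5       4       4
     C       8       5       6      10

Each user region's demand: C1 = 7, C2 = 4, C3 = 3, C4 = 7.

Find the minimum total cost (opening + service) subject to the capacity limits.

Open {B}: C1→B 4·7=28, C2→B 5·4=20, C3→B 4·3=12, C4→B 4·7=28.
Loads: B carries 21/22. Service 88; fixed 65; total 153.
Next best feasible plan costs 280.

Minimum total cost: 153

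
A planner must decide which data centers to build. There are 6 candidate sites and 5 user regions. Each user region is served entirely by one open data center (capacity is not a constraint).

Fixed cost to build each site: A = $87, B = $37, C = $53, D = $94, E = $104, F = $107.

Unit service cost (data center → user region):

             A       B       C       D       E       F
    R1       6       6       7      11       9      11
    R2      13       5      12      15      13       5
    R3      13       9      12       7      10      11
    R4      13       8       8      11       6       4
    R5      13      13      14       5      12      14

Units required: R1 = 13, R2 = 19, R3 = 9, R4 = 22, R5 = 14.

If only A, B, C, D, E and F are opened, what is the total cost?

Total cost: 876

Each user region is assigned to its cheapest site among the open ones.
{A, B, C, D, E, F}: R1→A 6·13=78, R2→B 5·19=95, R3→D 7·9=63, R4→F 4·22=88, R5→D 5·14=70. Service 394; fixed 482; total 876.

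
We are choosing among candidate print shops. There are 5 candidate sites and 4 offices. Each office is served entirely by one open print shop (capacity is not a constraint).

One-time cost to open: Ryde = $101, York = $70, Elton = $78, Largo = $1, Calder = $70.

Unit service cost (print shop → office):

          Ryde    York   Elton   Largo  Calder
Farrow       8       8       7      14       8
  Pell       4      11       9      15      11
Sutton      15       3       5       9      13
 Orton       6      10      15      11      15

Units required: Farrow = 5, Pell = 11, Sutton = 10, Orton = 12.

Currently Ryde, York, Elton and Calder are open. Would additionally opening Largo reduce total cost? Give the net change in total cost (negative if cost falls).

No — net change +1 (cost rises by 1).

Current service cost with {Ryde, York, Elton, Calder}: 181.
Adding Largo: each office re-picks its cheapest; new service cost 181, saving 0.
Extra fixed cost: 1. Net change = 1 − 0 = 1.
(Totals: 500 → 501.)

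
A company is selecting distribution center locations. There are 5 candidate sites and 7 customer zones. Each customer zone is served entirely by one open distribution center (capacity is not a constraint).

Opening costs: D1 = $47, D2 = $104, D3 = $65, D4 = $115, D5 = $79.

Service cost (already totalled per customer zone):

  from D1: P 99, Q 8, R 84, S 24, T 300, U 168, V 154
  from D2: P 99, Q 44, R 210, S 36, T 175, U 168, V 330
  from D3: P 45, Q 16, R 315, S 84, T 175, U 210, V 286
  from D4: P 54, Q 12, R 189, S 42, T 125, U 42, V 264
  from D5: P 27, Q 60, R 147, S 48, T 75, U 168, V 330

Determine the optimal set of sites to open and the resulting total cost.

For any fixed open set, each customer zone goes to its cheapest open site; total = fixed + service.
{D1, D4}: P→D4 54, Q→D1 8, R→D1 84, S→D1 24, T→D4 125, U→D4 42, V→D1 154. Service 491; fixed 162; total 653.
{D1, D4, D5}: P→D5 27, Q→D1 8, R→D1 84, S→D1 24, T→D5 75, U→D4 42, V→D1 154. Service 414; fixed 241; total 655.
{D1, D5}: service 540 + fixed 126 = 666
{D1, D2, D3, D4, D5}: service 414 + fixed 410 = 824
No other subset beats 653.

Open D1 and D4; minimum total cost 653.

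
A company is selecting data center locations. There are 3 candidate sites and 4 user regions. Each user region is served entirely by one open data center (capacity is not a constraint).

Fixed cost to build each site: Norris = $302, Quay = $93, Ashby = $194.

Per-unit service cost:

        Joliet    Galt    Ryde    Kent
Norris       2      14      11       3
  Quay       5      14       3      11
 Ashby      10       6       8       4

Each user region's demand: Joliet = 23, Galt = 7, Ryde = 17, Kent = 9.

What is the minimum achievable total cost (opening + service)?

For any fixed open set, each user region goes to its cheapest open site; total = fixed + service.
{Quay}: Joliet→Quay 5·23=115, Galt→Quay 14·7=98, Ryde→Quay 3·17=51, Kent→Quay 11·9=99. Service 363; fixed 93; total 456.
{Quay, Ashby}: service 244 + fixed 287 = 531
{Norris, Quay}: service 222 + fixed 395 = 617
{Norris, Quay, Ashby}: service 166 + fixed 589 = 755
(All 7 nonempty subsets were checked; Quay only is lowest.)

Minimum total cost: 456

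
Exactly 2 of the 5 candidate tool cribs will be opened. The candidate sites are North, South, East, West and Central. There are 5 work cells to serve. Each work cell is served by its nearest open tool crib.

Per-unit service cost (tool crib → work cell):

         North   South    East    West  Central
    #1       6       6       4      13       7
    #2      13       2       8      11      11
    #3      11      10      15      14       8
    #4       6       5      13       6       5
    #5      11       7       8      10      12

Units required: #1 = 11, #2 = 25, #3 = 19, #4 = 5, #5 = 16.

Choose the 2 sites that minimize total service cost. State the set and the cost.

Choose South and Central; total service cost 405.

With exactly 2 open, each work cell uses its cheapest among the chosen.
{South, Central}: #1→South 6·11=66, #2→South 2·25=50, #3→Central 8·19=152, #4→South 5·5=25, #5→South 7·16=112. Service cost 405.
{South, East}: service cost 421
{North, South}: service cost 443
Among all 10 size-2 choices, {South, Central} is lowest.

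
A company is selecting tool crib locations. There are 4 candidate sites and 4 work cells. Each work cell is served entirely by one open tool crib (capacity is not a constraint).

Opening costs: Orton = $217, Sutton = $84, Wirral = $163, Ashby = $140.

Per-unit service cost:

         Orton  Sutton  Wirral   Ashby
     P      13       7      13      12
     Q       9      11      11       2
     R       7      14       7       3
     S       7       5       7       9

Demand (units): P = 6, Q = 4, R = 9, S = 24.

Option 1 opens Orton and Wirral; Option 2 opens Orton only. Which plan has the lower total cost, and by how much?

Option 1: {Orton, Wirral}: P→Orton 13·6=78, Q→Orton 9·4=36, R→Orton 7·9=63, S→Orton 7·24=168. Service 345; fixed 380; total 725.
Option 2: {Orton}: P→Orton 13·6=78, Q→Orton 9·4=36, R→Orton 7·9=63, S→Orton 7·24=168. Service 345; fixed 217; total 562.
Difference: |725 − 562| = 163.

Option 2 is cheaper by 163.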